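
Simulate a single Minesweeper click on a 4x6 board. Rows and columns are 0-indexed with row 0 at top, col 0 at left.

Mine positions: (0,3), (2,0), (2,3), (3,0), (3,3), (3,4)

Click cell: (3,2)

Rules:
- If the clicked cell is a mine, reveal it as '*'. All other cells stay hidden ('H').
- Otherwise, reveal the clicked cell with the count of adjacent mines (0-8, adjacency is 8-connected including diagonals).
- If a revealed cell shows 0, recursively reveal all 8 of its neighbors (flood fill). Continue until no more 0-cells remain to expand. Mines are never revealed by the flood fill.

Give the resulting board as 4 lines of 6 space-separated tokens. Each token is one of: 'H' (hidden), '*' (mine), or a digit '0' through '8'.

H H H H H H
H H H H H H
H H H H H H
H H 2 H H H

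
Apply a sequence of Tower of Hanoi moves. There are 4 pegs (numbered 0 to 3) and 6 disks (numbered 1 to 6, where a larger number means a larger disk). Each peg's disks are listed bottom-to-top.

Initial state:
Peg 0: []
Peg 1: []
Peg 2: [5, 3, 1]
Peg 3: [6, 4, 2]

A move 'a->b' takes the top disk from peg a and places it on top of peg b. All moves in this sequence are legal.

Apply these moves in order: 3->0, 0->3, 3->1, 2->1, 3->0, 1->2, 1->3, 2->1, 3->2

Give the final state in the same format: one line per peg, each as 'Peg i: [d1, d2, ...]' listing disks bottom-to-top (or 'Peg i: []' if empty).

After move 1 (3->0):
Peg 0: [2]
Peg 1: []
Peg 2: [5, 3, 1]
Peg 3: [6, 4]

After move 2 (0->3):
Peg 0: []
Peg 1: []
Peg 2: [5, 3, 1]
Peg 3: [6, 4, 2]

After move 3 (3->1):
Peg 0: []
Peg 1: [2]
Peg 2: [5, 3, 1]
Peg 3: [6, 4]

After move 4 (2->1):
Peg 0: []
Peg 1: [2, 1]
Peg 2: [5, 3]
Peg 3: [6, 4]

After move 5 (3->0):
Peg 0: [4]
Peg 1: [2, 1]
Peg 2: [5, 3]
Peg 3: [6]

After move 6 (1->2):
Peg 0: [4]
Peg 1: [2]
Peg 2: [5, 3, 1]
Peg 3: [6]

After move 7 (1->3):
Peg 0: [4]
Peg 1: []
Peg 2: [5, 3, 1]
Peg 3: [6, 2]

After move 8 (2->1):
Peg 0: [4]
Peg 1: [1]
Peg 2: [5, 3]
Peg 3: [6, 2]

After move 9 (3->2):
Peg 0: [4]
Peg 1: [1]
Peg 2: [5, 3, 2]
Peg 3: [6]

Answer: Peg 0: [4]
Peg 1: [1]
Peg 2: [5, 3, 2]
Peg 3: [6]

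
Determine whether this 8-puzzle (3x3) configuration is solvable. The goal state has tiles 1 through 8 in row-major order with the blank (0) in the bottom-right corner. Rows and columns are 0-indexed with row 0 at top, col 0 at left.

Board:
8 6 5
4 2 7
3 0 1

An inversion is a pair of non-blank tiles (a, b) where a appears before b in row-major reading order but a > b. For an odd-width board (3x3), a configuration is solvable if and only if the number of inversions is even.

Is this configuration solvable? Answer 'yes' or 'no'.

Answer: no

Derivation:
Inversions (pairs i<j in row-major order where tile[i] > tile[j] > 0): 23
23 is odd, so the puzzle is not solvable.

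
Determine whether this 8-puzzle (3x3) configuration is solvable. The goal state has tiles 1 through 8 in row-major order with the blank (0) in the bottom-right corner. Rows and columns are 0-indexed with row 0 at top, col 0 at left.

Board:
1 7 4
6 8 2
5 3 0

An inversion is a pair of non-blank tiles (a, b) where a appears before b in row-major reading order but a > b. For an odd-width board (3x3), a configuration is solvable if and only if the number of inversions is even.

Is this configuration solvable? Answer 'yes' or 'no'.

Inversions (pairs i<j in row-major order where tile[i] > tile[j] > 0): 14
14 is even, so the puzzle is solvable.

Answer: yes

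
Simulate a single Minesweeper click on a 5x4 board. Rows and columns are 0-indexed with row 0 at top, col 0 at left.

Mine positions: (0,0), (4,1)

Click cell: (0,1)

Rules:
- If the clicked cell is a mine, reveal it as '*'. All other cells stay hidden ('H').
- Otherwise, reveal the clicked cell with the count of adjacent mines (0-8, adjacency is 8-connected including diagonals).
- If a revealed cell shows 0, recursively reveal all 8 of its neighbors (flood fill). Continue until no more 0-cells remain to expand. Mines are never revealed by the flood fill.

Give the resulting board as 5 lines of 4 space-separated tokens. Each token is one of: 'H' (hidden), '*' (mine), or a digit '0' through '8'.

H 1 H H
H H H H
H H H H
H H H H
H H H H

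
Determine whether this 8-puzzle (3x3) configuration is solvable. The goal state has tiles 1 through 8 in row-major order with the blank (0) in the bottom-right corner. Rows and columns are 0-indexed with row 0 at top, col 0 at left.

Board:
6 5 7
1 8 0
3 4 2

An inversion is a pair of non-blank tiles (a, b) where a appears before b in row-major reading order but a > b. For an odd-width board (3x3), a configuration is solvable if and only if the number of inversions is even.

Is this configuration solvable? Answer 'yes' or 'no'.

Inversions (pairs i<j in row-major order where tile[i] > tile[j] > 0): 18
18 is even, so the puzzle is solvable.

Answer: yes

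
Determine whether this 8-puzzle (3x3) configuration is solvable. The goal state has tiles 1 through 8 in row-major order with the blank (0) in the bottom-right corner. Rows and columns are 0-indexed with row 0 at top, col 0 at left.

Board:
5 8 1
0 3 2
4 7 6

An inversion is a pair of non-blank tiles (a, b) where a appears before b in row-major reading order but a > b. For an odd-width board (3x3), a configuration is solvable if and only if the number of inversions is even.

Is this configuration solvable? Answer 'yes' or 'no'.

Answer: yes

Derivation:
Inversions (pairs i<j in row-major order where tile[i] > tile[j] > 0): 12
12 is even, so the puzzle is solvable.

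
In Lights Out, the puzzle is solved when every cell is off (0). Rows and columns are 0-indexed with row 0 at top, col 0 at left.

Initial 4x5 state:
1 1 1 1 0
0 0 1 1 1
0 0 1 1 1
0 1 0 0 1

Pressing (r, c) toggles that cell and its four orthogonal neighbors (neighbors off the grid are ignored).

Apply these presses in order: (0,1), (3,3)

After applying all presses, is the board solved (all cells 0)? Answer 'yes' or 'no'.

After press 1 at (0,1):
0 0 0 1 0
0 1 1 1 1
0 0 1 1 1
0 1 0 0 1

After press 2 at (3,3):
0 0 0 1 0
0 1 1 1 1
0 0 1 0 1
0 1 1 1 0

Lights still on: 10

Answer: no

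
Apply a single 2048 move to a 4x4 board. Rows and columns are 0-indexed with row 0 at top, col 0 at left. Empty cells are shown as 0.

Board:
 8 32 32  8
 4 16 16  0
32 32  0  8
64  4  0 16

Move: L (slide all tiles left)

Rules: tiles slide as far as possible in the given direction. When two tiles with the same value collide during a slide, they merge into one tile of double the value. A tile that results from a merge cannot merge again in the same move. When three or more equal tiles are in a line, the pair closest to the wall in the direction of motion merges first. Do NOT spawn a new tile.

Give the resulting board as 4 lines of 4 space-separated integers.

Slide left:
row 0: [8, 32, 32, 8] -> [8, 64, 8, 0]
row 1: [4, 16, 16, 0] -> [4, 32, 0, 0]
row 2: [32, 32, 0, 8] -> [64, 8, 0, 0]
row 3: [64, 4, 0, 16] -> [64, 4, 16, 0]

Answer:  8 64  8  0
 4 32  0  0
64  8  0  0
64  4 16  0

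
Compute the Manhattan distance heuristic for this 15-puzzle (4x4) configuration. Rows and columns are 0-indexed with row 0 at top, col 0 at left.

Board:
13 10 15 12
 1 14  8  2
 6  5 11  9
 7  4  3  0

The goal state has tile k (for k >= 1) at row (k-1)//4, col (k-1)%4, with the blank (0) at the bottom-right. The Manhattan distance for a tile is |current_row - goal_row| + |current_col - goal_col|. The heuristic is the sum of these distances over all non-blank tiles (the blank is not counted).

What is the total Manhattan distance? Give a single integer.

Tile 13: (0,0)->(3,0) = 3
Tile 10: (0,1)->(2,1) = 2
Tile 15: (0,2)->(3,2) = 3
Tile 12: (0,3)->(2,3) = 2
Tile 1: (1,0)->(0,0) = 1
Tile 14: (1,1)->(3,1) = 2
Tile 8: (1,2)->(1,3) = 1
Tile 2: (1,3)->(0,1) = 3
Tile 6: (2,0)->(1,1) = 2
Tile 5: (2,1)->(1,0) = 2
Tile 11: (2,2)->(2,2) = 0
Tile 9: (2,3)->(2,0) = 3
Tile 7: (3,0)->(1,2) = 4
Tile 4: (3,1)->(0,3) = 5
Tile 3: (3,2)->(0,2) = 3
Sum: 3 + 2 + 3 + 2 + 1 + 2 + 1 + 3 + 2 + 2 + 0 + 3 + 4 + 5 + 3 = 36

Answer: 36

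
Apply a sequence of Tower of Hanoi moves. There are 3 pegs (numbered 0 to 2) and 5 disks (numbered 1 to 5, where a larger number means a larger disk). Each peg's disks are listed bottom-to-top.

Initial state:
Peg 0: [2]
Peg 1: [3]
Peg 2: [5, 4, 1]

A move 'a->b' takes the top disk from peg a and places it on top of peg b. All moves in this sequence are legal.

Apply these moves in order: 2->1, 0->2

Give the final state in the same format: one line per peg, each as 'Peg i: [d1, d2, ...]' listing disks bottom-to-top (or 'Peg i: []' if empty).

Answer: Peg 0: []
Peg 1: [3, 1]
Peg 2: [5, 4, 2]

Derivation:
After move 1 (2->1):
Peg 0: [2]
Peg 1: [3, 1]
Peg 2: [5, 4]

After move 2 (0->2):
Peg 0: []
Peg 1: [3, 1]
Peg 2: [5, 4, 2]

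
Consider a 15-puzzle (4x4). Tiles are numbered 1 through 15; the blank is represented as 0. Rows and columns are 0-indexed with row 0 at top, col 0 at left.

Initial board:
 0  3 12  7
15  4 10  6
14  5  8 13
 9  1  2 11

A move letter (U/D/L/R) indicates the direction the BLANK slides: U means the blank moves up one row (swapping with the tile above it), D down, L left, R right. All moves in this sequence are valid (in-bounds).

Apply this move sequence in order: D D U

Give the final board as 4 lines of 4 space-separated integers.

Answer: 15  3 12  7
 0  4 10  6
14  5  8 13
 9  1  2 11

Derivation:
After move 1 (D):
15  3 12  7
 0  4 10  6
14  5  8 13
 9  1  2 11

After move 2 (D):
15  3 12  7
14  4 10  6
 0  5  8 13
 9  1  2 11

After move 3 (U):
15  3 12  7
 0  4 10  6
14  5  8 13
 9  1  2 11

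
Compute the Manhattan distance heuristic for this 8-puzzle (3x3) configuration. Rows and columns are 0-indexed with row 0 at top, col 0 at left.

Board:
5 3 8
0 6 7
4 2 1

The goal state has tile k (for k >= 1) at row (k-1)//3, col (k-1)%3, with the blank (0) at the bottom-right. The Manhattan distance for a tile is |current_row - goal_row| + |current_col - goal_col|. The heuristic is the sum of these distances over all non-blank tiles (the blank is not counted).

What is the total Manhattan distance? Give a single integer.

Tile 5: (0,0)->(1,1) = 2
Tile 3: (0,1)->(0,2) = 1
Tile 8: (0,2)->(2,1) = 3
Tile 6: (1,1)->(1,2) = 1
Tile 7: (1,2)->(2,0) = 3
Tile 4: (2,0)->(1,0) = 1
Tile 2: (2,1)->(0,1) = 2
Tile 1: (2,2)->(0,0) = 4
Sum: 2 + 1 + 3 + 1 + 3 + 1 + 2 + 4 = 17

Answer: 17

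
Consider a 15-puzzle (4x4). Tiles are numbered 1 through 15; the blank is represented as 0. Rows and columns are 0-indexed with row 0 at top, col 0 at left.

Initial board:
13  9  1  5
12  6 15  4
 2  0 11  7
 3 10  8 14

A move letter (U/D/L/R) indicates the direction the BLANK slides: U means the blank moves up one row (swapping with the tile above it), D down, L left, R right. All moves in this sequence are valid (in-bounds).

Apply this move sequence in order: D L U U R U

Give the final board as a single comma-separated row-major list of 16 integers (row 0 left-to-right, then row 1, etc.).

Answer: 13, 0, 1, 5, 6, 9, 15, 4, 12, 10, 11, 7, 2, 3, 8, 14

Derivation:
After move 1 (D):
13  9  1  5
12  6 15  4
 2 10 11  7
 3  0  8 14

After move 2 (L):
13  9  1  5
12  6 15  4
 2 10 11  7
 0  3  8 14

After move 3 (U):
13  9  1  5
12  6 15  4
 0 10 11  7
 2  3  8 14

After move 4 (U):
13  9  1  5
 0  6 15  4
12 10 11  7
 2  3  8 14

After move 5 (R):
13  9  1  5
 6  0 15  4
12 10 11  7
 2  3  8 14

After move 6 (U):
13  0  1  5
 6  9 15  4
12 10 11  7
 2  3  8 14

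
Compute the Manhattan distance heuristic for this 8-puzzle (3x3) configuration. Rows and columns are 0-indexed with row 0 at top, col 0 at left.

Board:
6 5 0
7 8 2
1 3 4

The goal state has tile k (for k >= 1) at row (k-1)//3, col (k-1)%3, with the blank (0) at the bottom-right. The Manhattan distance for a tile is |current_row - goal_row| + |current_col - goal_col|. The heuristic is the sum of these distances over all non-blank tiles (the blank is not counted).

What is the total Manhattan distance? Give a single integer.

Tile 6: at (0,0), goal (1,2), distance |0-1|+|0-2| = 3
Tile 5: at (0,1), goal (1,1), distance |0-1|+|1-1| = 1
Tile 7: at (1,0), goal (2,0), distance |1-2|+|0-0| = 1
Tile 8: at (1,1), goal (2,1), distance |1-2|+|1-1| = 1
Tile 2: at (1,2), goal (0,1), distance |1-0|+|2-1| = 2
Tile 1: at (2,0), goal (0,0), distance |2-0|+|0-0| = 2
Tile 3: at (2,1), goal (0,2), distance |2-0|+|1-2| = 3
Tile 4: at (2,2), goal (1,0), distance |2-1|+|2-0| = 3
Sum: 3 + 1 + 1 + 1 + 2 + 2 + 3 + 3 = 16

Answer: 16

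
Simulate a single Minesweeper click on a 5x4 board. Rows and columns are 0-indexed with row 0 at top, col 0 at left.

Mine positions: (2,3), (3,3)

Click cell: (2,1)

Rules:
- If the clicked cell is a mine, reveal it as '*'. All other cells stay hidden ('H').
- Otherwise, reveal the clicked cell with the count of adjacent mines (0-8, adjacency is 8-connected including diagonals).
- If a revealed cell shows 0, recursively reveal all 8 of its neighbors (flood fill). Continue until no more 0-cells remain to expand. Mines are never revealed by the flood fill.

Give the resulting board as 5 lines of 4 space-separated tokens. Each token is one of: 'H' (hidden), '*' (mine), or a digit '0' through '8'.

0 0 0 0
0 0 1 1
0 0 2 H
0 0 2 H
0 0 1 H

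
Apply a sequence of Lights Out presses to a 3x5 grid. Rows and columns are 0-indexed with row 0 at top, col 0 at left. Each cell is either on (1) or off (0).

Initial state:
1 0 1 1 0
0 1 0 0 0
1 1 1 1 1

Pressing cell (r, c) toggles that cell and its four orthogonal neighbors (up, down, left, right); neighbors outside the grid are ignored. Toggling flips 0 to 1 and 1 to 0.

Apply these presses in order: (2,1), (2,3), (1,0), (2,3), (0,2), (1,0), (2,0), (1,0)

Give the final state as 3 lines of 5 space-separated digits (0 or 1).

Answer: 0 1 0 0 0
0 1 1 0 0
0 1 0 1 1

Derivation:
After press 1 at (2,1):
1 0 1 1 0
0 0 0 0 0
0 0 0 1 1

After press 2 at (2,3):
1 0 1 1 0
0 0 0 1 0
0 0 1 0 0

After press 3 at (1,0):
0 0 1 1 0
1 1 0 1 0
1 0 1 0 0

After press 4 at (2,3):
0 0 1 1 0
1 1 0 0 0
1 0 0 1 1

After press 5 at (0,2):
0 1 0 0 0
1 1 1 0 0
1 0 0 1 1

After press 6 at (1,0):
1 1 0 0 0
0 0 1 0 0
0 0 0 1 1

After press 7 at (2,0):
1 1 0 0 0
1 0 1 0 0
1 1 0 1 1

After press 8 at (1,0):
0 1 0 0 0
0 1 1 0 0
0 1 0 1 1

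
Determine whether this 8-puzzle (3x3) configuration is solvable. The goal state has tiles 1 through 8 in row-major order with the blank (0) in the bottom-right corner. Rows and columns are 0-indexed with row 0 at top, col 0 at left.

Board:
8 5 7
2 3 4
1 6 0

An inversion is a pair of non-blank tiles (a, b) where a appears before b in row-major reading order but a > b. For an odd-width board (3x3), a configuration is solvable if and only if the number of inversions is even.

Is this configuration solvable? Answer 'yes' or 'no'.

Inversions (pairs i<j in row-major order where tile[i] > tile[j] > 0): 19
19 is odd, so the puzzle is not solvable.

Answer: no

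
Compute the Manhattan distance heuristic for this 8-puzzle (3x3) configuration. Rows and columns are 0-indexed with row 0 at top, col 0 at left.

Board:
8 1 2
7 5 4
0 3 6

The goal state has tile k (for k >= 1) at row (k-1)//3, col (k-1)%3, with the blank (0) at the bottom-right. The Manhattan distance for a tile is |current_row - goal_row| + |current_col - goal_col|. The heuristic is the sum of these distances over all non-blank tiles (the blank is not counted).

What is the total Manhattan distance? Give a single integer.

Answer: 12

Derivation:
Tile 8: at (0,0), goal (2,1), distance |0-2|+|0-1| = 3
Tile 1: at (0,1), goal (0,0), distance |0-0|+|1-0| = 1
Tile 2: at (0,2), goal (0,1), distance |0-0|+|2-1| = 1
Tile 7: at (1,0), goal (2,0), distance |1-2|+|0-0| = 1
Tile 5: at (1,1), goal (1,1), distance |1-1|+|1-1| = 0
Tile 4: at (1,2), goal (1,0), distance |1-1|+|2-0| = 2
Tile 3: at (2,1), goal (0,2), distance |2-0|+|1-2| = 3
Tile 6: at (2,2), goal (1,2), distance |2-1|+|2-2| = 1
Sum: 3 + 1 + 1 + 1 + 0 + 2 + 3 + 1 = 12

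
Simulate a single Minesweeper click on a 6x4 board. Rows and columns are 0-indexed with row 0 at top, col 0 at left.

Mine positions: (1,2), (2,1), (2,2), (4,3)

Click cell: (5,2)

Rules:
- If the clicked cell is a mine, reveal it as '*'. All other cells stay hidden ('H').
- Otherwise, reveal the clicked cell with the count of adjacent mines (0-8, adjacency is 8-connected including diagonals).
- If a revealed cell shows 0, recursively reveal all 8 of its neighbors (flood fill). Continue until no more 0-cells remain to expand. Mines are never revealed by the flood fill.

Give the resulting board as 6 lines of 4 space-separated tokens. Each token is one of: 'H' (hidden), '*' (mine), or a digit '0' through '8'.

H H H H
H H H H
H H H H
H H H H
H H H H
H H 1 H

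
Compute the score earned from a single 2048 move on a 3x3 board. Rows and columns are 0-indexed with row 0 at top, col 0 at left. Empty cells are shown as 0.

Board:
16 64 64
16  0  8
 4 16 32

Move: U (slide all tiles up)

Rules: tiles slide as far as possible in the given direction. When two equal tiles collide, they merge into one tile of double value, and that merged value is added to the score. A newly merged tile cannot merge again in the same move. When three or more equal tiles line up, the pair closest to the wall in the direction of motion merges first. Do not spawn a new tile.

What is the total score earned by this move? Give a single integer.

Slide up:
col 0: [16, 16, 4] -> [32, 4, 0]  score +32 (running 32)
col 1: [64, 0, 16] -> [64, 16, 0]  score +0 (running 32)
col 2: [64, 8, 32] -> [64, 8, 32]  score +0 (running 32)
Board after move:
32 64 64
 4 16  8
 0  0 32

Answer: 32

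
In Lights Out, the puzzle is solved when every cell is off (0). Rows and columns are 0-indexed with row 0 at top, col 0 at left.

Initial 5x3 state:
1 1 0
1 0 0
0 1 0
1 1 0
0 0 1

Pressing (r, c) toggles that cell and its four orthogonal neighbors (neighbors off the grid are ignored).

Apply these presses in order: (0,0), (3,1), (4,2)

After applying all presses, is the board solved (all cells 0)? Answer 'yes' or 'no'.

Answer: yes

Derivation:
After press 1 at (0,0):
0 0 0
0 0 0
0 1 0
1 1 0
0 0 1

After press 2 at (3,1):
0 0 0
0 0 0
0 0 0
0 0 1
0 1 1

After press 3 at (4,2):
0 0 0
0 0 0
0 0 0
0 0 0
0 0 0

Lights still on: 0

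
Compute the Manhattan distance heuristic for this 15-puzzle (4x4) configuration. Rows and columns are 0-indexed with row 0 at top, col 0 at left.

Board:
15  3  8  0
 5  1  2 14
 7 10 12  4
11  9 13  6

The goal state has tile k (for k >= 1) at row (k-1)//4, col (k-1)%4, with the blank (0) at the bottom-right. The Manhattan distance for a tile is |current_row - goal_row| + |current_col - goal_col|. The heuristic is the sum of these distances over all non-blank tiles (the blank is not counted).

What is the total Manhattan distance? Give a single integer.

Answer: 33

Derivation:
Tile 15: at (0,0), goal (3,2), distance |0-3|+|0-2| = 5
Tile 3: at (0,1), goal (0,2), distance |0-0|+|1-2| = 1
Tile 8: at (0,2), goal (1,3), distance |0-1|+|2-3| = 2
Tile 5: at (1,0), goal (1,0), distance |1-1|+|0-0| = 0
Tile 1: at (1,1), goal (0,0), distance |1-0|+|1-0| = 2
Tile 2: at (1,2), goal (0,1), distance |1-0|+|2-1| = 2
Tile 14: at (1,3), goal (3,1), distance |1-3|+|3-1| = 4
Tile 7: at (2,0), goal (1,2), distance |2-1|+|0-2| = 3
Tile 10: at (2,1), goal (2,1), distance |2-2|+|1-1| = 0
Tile 12: at (2,2), goal (2,3), distance |2-2|+|2-3| = 1
Tile 4: at (2,3), goal (0,3), distance |2-0|+|3-3| = 2
Tile 11: at (3,0), goal (2,2), distance |3-2|+|0-2| = 3
Tile 9: at (3,1), goal (2,0), distance |3-2|+|1-0| = 2
Tile 13: at (3,2), goal (3,0), distance |3-3|+|2-0| = 2
Tile 6: at (3,3), goal (1,1), distance |3-1|+|3-1| = 4
Sum: 5 + 1 + 2 + 0 + 2 + 2 + 4 + 3 + 0 + 1 + 2 + 3 + 2 + 2 + 4 = 33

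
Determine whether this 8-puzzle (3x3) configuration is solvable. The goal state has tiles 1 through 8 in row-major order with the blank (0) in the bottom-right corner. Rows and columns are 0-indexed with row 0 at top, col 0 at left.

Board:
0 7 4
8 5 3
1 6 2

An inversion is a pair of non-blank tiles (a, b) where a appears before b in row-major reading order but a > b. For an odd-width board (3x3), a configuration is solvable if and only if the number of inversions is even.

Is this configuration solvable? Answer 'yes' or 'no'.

Inversions (pairs i<j in row-major order where tile[i] > tile[j] > 0): 20
20 is even, so the puzzle is solvable.

Answer: yes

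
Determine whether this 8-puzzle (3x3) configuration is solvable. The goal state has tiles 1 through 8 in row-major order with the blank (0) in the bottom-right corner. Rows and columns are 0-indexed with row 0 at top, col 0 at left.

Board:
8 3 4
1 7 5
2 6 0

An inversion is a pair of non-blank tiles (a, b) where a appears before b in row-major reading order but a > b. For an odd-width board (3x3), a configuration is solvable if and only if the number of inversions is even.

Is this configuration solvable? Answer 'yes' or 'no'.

Answer: no

Derivation:
Inversions (pairs i<j in row-major order where tile[i] > tile[j] > 0): 15
15 is odd, so the puzzle is not solvable.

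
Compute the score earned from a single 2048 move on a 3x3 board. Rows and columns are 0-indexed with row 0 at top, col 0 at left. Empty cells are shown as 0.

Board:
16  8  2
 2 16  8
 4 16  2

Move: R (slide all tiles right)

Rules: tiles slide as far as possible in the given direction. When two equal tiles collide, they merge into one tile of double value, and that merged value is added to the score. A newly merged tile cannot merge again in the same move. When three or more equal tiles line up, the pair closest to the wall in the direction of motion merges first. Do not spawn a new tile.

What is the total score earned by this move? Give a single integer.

Slide right:
row 0: [16, 8, 2] -> [16, 8, 2]  score +0 (running 0)
row 1: [2, 16, 8] -> [2, 16, 8]  score +0 (running 0)
row 2: [4, 16, 2] -> [4, 16, 2]  score +0 (running 0)
Board after move:
16  8  2
 2 16  8
 4 16  2

Answer: 0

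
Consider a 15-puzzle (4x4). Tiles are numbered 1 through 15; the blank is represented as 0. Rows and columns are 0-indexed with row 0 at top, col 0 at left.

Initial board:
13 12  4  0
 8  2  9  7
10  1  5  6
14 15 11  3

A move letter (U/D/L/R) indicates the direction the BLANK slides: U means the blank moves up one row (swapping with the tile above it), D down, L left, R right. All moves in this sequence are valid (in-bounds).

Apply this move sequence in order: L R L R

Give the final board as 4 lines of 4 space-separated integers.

Answer: 13 12  4  0
 8  2  9  7
10  1  5  6
14 15 11  3

Derivation:
After move 1 (L):
13 12  0  4
 8  2  9  7
10  1  5  6
14 15 11  3

After move 2 (R):
13 12  4  0
 8  2  9  7
10  1  5  6
14 15 11  3

After move 3 (L):
13 12  0  4
 8  2  9  7
10  1  5  6
14 15 11  3

After move 4 (R):
13 12  4  0
 8  2  9  7
10  1  5  6
14 15 11  3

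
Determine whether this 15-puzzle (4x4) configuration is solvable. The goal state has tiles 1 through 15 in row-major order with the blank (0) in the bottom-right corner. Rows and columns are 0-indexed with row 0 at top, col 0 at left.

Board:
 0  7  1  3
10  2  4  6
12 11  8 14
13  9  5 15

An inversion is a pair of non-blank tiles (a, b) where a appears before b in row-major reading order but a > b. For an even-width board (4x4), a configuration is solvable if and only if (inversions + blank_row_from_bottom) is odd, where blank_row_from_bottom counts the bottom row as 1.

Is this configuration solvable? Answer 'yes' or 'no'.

Inversions: 28
Blank is in row 0 (0-indexed from top), which is row 4 counting from the bottom (bottom = 1).
28 + 4 = 32, which is even, so the puzzle is not solvable.

Answer: no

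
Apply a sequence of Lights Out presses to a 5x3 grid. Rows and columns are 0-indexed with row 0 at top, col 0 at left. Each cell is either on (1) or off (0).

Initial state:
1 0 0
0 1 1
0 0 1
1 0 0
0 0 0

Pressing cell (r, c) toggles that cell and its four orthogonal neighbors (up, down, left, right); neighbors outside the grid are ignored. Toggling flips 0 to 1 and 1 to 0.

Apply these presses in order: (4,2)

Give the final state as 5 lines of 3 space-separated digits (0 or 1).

After press 1 at (4,2):
1 0 0
0 1 1
0 0 1
1 0 1
0 1 1

Answer: 1 0 0
0 1 1
0 0 1
1 0 1
0 1 1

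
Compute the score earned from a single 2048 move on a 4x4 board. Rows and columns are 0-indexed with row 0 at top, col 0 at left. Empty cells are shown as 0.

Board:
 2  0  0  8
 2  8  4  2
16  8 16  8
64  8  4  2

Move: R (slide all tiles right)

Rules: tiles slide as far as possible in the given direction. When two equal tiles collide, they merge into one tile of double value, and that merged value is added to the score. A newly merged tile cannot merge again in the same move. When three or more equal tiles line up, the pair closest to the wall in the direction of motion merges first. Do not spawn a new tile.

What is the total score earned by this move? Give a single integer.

Slide right:
row 0: [2, 0, 0, 8] -> [0, 0, 2, 8]  score +0 (running 0)
row 1: [2, 8, 4, 2] -> [2, 8, 4, 2]  score +0 (running 0)
row 2: [16, 8, 16, 8] -> [16, 8, 16, 8]  score +0 (running 0)
row 3: [64, 8, 4, 2] -> [64, 8, 4, 2]  score +0 (running 0)
Board after move:
 0  0  2  8
 2  8  4  2
16  8 16  8
64  8  4  2

Answer: 0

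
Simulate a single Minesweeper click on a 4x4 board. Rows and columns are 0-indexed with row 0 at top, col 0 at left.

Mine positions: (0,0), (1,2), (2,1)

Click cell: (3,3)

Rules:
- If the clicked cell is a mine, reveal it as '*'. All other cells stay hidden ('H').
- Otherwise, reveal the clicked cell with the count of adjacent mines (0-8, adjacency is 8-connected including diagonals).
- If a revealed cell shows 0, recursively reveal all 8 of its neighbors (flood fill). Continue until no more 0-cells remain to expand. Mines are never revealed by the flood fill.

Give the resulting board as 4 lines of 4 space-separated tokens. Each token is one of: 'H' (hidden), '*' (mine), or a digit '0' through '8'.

H H H H
H H H H
H H 2 1
H H 1 0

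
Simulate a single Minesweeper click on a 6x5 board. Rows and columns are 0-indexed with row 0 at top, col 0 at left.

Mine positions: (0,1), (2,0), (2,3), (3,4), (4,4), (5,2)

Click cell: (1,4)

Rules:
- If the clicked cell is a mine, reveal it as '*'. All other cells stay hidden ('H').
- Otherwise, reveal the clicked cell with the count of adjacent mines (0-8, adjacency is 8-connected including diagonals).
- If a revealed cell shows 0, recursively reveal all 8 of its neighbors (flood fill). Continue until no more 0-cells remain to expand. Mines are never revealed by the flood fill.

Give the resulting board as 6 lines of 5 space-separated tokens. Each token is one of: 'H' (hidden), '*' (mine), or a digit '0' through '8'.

H H H H H
H H H H 1
H H H H H
H H H H H
H H H H H
H H H H H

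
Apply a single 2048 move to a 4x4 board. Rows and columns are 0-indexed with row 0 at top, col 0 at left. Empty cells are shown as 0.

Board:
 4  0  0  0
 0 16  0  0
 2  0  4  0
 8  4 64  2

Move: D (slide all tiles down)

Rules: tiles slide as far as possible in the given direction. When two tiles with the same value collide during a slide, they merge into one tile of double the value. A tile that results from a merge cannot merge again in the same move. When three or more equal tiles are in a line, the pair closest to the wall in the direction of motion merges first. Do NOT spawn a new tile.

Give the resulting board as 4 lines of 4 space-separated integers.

Slide down:
col 0: [4, 0, 2, 8] -> [0, 4, 2, 8]
col 1: [0, 16, 0, 4] -> [0, 0, 16, 4]
col 2: [0, 0, 4, 64] -> [0, 0, 4, 64]
col 3: [0, 0, 0, 2] -> [0, 0, 0, 2]

Answer:  0  0  0  0
 4  0  0  0
 2 16  4  0
 8  4 64  2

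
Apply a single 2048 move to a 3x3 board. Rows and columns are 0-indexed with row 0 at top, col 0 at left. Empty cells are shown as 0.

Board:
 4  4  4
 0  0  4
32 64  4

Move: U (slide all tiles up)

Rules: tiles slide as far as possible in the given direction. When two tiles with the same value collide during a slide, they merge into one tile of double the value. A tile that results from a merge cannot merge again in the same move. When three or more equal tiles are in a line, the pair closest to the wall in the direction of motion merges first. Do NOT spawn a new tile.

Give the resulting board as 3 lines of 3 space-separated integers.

Answer:  4  4  8
32 64  4
 0  0  0

Derivation:
Slide up:
col 0: [4, 0, 32] -> [4, 32, 0]
col 1: [4, 0, 64] -> [4, 64, 0]
col 2: [4, 4, 4] -> [8, 4, 0]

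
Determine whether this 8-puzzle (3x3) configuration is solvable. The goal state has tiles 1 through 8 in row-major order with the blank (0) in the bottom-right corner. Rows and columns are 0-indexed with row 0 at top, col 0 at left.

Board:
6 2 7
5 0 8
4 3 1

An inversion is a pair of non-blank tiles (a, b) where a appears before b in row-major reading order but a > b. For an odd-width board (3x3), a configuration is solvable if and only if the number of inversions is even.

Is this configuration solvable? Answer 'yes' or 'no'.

Inversions (pairs i<j in row-major order where tile[i] > tile[j] > 0): 19
19 is odd, so the puzzle is not solvable.

Answer: no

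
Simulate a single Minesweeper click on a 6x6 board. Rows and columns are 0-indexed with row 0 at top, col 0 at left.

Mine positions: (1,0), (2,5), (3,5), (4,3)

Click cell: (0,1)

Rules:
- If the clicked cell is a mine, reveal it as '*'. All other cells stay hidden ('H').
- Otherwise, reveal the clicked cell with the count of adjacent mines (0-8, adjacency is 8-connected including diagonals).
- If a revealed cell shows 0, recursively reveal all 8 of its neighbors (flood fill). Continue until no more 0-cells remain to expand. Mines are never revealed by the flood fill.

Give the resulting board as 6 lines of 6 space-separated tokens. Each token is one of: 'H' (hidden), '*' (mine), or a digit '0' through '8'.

H 1 H H H H
H H H H H H
H H H H H H
H H H H H H
H H H H H H
H H H H H H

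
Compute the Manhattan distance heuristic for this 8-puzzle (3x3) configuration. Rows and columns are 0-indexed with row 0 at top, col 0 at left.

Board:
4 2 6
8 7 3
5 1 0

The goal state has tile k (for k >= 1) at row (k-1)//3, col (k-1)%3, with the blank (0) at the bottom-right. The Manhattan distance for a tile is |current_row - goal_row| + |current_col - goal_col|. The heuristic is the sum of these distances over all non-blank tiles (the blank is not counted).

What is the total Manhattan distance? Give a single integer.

Answer: 12

Derivation:
Tile 4: at (0,0), goal (1,0), distance |0-1|+|0-0| = 1
Tile 2: at (0,1), goal (0,1), distance |0-0|+|1-1| = 0
Tile 6: at (0,2), goal (1,2), distance |0-1|+|2-2| = 1
Tile 8: at (1,0), goal (2,1), distance |1-2|+|0-1| = 2
Tile 7: at (1,1), goal (2,0), distance |1-2|+|1-0| = 2
Tile 3: at (1,2), goal (0,2), distance |1-0|+|2-2| = 1
Tile 5: at (2,0), goal (1,1), distance |2-1|+|0-1| = 2
Tile 1: at (2,1), goal (0,0), distance |2-0|+|1-0| = 3
Sum: 1 + 0 + 1 + 2 + 2 + 1 + 2 + 3 = 12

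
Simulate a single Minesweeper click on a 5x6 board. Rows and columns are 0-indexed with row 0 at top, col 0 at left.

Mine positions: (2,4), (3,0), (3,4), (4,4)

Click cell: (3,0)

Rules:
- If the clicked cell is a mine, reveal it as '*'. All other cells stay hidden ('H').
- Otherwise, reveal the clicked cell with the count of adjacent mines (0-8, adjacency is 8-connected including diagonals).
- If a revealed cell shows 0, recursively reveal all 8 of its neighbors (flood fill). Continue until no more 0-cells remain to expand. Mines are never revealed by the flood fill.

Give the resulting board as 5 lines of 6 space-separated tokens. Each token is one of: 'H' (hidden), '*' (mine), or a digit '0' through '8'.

H H H H H H
H H H H H H
H H H H H H
* H H H H H
H H H H H H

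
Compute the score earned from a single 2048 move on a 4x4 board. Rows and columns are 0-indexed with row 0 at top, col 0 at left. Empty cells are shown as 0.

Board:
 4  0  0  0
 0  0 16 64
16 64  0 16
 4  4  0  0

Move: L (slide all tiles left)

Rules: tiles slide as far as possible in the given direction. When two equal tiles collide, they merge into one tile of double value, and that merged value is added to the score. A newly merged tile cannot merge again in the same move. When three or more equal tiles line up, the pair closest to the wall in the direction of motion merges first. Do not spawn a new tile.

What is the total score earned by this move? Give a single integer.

Slide left:
row 0: [4, 0, 0, 0] -> [4, 0, 0, 0]  score +0 (running 0)
row 1: [0, 0, 16, 64] -> [16, 64, 0, 0]  score +0 (running 0)
row 2: [16, 64, 0, 16] -> [16, 64, 16, 0]  score +0 (running 0)
row 3: [4, 4, 0, 0] -> [8, 0, 0, 0]  score +8 (running 8)
Board after move:
 4  0  0  0
16 64  0  0
16 64 16  0
 8  0  0  0

Answer: 8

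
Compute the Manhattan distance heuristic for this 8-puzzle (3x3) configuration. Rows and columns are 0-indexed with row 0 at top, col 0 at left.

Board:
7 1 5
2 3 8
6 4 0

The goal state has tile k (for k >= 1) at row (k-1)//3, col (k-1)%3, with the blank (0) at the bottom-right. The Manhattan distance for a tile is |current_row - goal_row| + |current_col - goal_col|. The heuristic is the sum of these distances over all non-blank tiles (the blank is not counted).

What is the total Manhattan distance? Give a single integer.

Tile 7: at (0,0), goal (2,0), distance |0-2|+|0-0| = 2
Tile 1: at (0,1), goal (0,0), distance |0-0|+|1-0| = 1
Tile 5: at (0,2), goal (1,1), distance |0-1|+|2-1| = 2
Tile 2: at (1,0), goal (0,1), distance |1-0|+|0-1| = 2
Tile 3: at (1,1), goal (0,2), distance |1-0|+|1-2| = 2
Tile 8: at (1,2), goal (2,1), distance |1-2|+|2-1| = 2
Tile 6: at (2,0), goal (1,2), distance |2-1|+|0-2| = 3
Tile 4: at (2,1), goal (1,0), distance |2-1|+|1-0| = 2
Sum: 2 + 1 + 2 + 2 + 2 + 2 + 3 + 2 = 16

Answer: 16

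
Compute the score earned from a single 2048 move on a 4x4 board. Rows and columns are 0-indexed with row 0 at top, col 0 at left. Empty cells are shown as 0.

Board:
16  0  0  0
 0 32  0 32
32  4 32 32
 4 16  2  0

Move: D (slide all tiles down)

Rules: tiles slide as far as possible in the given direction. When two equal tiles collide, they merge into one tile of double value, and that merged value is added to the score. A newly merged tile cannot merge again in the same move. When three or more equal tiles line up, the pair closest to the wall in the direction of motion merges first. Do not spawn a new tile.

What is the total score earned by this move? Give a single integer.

Slide down:
col 0: [16, 0, 32, 4] -> [0, 16, 32, 4]  score +0 (running 0)
col 1: [0, 32, 4, 16] -> [0, 32, 4, 16]  score +0 (running 0)
col 2: [0, 0, 32, 2] -> [0, 0, 32, 2]  score +0 (running 0)
col 3: [0, 32, 32, 0] -> [0, 0, 0, 64]  score +64 (running 64)
Board after move:
 0  0  0  0
16 32  0  0
32  4 32  0
 4 16  2 64

Answer: 64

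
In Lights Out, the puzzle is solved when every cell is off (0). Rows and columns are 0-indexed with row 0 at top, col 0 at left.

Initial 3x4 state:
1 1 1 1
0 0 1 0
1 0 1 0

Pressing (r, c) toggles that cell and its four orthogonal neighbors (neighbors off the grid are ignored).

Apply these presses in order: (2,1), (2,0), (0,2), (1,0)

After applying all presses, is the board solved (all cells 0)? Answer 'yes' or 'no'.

After press 1 at (2,1):
1 1 1 1
0 1 1 0
0 1 0 0

After press 2 at (2,0):
1 1 1 1
1 1 1 0
1 0 0 0

After press 3 at (0,2):
1 0 0 0
1 1 0 0
1 0 0 0

After press 4 at (1,0):
0 0 0 0
0 0 0 0
0 0 0 0

Lights still on: 0

Answer: yes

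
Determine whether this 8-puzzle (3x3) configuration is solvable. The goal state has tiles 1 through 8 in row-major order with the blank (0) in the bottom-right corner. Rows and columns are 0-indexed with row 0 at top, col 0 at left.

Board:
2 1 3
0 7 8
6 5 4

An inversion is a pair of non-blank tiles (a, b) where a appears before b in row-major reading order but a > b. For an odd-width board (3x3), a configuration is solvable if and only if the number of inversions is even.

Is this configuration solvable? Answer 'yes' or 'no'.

Answer: yes

Derivation:
Inversions (pairs i<j in row-major order where tile[i] > tile[j] > 0): 10
10 is even, so the puzzle is solvable.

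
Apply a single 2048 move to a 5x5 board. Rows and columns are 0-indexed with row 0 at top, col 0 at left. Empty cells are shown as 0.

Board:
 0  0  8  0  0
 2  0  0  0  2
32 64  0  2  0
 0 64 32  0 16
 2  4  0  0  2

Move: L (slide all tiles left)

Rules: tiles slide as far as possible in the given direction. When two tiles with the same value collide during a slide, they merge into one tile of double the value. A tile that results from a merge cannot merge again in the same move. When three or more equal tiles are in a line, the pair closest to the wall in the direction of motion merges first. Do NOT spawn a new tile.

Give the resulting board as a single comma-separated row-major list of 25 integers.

Slide left:
row 0: [0, 0, 8, 0, 0] -> [8, 0, 0, 0, 0]
row 1: [2, 0, 0, 0, 2] -> [4, 0, 0, 0, 0]
row 2: [32, 64, 0, 2, 0] -> [32, 64, 2, 0, 0]
row 3: [0, 64, 32, 0, 16] -> [64, 32, 16, 0, 0]
row 4: [2, 4, 0, 0, 2] -> [2, 4, 2, 0, 0]

Answer: 8, 0, 0, 0, 0, 4, 0, 0, 0, 0, 32, 64, 2, 0, 0, 64, 32, 16, 0, 0, 2, 4, 2, 0, 0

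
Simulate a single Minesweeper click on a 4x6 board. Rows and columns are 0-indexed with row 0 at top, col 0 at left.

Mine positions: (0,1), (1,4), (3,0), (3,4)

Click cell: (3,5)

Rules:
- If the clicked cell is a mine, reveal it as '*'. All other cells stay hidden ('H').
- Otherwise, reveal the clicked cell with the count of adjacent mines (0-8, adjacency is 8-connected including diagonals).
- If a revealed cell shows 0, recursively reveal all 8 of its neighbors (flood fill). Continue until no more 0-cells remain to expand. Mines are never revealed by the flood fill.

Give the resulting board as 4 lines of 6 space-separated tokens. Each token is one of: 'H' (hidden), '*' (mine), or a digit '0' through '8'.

H H H H H H
H H H H H H
H H H H H H
H H H H H 1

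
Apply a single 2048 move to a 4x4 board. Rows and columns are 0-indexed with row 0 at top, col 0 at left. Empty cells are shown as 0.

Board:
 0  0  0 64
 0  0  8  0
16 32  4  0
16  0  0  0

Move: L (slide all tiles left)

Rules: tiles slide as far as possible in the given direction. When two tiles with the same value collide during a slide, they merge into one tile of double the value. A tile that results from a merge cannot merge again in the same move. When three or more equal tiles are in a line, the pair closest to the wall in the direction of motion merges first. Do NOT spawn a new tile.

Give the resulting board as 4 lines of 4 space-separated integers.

Answer: 64  0  0  0
 8  0  0  0
16 32  4  0
16  0  0  0

Derivation:
Slide left:
row 0: [0, 0, 0, 64] -> [64, 0, 0, 0]
row 1: [0, 0, 8, 0] -> [8, 0, 0, 0]
row 2: [16, 32, 4, 0] -> [16, 32, 4, 0]
row 3: [16, 0, 0, 0] -> [16, 0, 0, 0]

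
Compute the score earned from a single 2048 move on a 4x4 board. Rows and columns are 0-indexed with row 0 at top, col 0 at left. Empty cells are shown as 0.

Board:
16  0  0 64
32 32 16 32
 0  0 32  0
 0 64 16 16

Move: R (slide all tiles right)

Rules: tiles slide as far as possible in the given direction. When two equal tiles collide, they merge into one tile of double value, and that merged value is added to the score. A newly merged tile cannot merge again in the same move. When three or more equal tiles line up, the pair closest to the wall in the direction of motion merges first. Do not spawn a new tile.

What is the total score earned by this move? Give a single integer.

Slide right:
row 0: [16, 0, 0, 64] -> [0, 0, 16, 64]  score +0 (running 0)
row 1: [32, 32, 16, 32] -> [0, 64, 16, 32]  score +64 (running 64)
row 2: [0, 0, 32, 0] -> [0, 0, 0, 32]  score +0 (running 64)
row 3: [0, 64, 16, 16] -> [0, 0, 64, 32]  score +32 (running 96)
Board after move:
 0  0 16 64
 0 64 16 32
 0  0  0 32
 0  0 64 32

Answer: 96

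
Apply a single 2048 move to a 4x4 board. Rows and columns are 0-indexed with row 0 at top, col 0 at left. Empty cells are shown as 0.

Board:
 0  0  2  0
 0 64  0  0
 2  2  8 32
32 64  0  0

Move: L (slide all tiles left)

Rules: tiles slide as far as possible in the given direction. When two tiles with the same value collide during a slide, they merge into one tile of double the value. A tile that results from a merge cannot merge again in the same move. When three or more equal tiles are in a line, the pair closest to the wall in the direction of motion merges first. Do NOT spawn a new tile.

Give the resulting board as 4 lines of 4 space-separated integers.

Answer:  2  0  0  0
64  0  0  0
 4  8 32  0
32 64  0  0

Derivation:
Slide left:
row 0: [0, 0, 2, 0] -> [2, 0, 0, 0]
row 1: [0, 64, 0, 0] -> [64, 0, 0, 0]
row 2: [2, 2, 8, 32] -> [4, 8, 32, 0]
row 3: [32, 64, 0, 0] -> [32, 64, 0, 0]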